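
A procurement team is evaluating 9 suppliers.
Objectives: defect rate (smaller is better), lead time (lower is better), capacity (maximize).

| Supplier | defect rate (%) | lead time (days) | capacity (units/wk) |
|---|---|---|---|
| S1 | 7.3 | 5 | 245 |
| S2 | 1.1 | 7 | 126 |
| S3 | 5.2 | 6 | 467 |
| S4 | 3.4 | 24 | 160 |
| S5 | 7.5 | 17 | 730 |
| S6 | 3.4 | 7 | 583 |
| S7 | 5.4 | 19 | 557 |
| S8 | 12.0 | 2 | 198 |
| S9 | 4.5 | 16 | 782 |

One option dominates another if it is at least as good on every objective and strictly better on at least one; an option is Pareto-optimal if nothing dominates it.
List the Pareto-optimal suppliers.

S1: not dominated.
S2: not dominated (best defect rate).
S3: not dominated.
S4: dominated by S6 (defect rate 3.4≤3.4, lead time 7≤24, capacity 583≥160).
S5: dominated by S9 (defect rate 4.5≤7.5, lead time 16≤17, capacity 782≥730).
S6: not dominated.
S7: dominated by S6 (defect rate 3.4≤5.4, lead time 7≤19, capacity 583≥557).
S8: not dominated (best lead time).
S9: not dominated (best capacity).

S1, S2, S3, S6, S8, S9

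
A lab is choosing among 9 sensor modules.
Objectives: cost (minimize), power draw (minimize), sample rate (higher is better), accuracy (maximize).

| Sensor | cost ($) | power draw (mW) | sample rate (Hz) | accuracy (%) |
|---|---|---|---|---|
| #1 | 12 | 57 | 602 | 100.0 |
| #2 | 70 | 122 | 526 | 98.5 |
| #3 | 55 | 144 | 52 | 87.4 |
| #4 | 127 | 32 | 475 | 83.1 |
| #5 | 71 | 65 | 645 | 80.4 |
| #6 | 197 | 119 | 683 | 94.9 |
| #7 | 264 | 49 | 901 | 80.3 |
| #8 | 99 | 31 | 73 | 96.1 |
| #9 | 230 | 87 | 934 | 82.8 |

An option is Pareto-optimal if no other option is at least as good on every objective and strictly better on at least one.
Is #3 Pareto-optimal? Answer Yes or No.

#1 vs #3: cost 12≤55, power draw 57≤144, sample rate 602≥52, accuracy 100.0≥87.4 — #1 is at least as good on every objective and strictly better on at least one, so #1 dominates #3.

No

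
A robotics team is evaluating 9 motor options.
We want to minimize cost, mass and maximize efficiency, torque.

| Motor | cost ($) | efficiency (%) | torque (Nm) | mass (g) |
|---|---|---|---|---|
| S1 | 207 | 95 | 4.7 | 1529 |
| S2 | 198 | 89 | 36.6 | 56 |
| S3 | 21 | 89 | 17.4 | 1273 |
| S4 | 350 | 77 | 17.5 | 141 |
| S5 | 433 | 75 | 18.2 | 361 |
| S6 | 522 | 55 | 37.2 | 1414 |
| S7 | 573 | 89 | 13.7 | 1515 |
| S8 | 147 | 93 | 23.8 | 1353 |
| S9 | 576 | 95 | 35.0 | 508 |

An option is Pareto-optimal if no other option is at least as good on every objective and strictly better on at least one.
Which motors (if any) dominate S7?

S2: cost 198≤573, efficiency 89≥89, torque 36.6≥13.7, mass 56≤1515 — dominates S7.
S3: cost 21≤573, efficiency 89≥89, torque 17.4≥13.7, mass 1273≤1515 — dominates S7.
S8: cost 147≤573, efficiency 93≥89, torque 23.8≥13.7, mass 1353≤1515 — dominates S7.
Others (S1, S4, S5, S6, S9) are each worse than S7 on at least one objective.

S2, S3, S8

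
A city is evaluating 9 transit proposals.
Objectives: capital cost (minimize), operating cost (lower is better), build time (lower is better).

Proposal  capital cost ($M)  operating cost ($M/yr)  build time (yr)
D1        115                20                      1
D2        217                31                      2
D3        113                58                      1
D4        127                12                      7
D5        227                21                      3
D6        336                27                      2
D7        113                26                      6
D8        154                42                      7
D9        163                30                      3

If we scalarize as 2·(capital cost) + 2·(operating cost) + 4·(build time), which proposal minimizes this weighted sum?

D1

D1: 2·115 + 2·20 + 4·1 = 274
D2: 2·217 + 2·31 + 4·2 = 504
D3: 2·113 + 2·58 + 4·1 = 346
D4: 2·127 + 2·12 + 4·7 = 306
D5: 2·227 + 2·21 + 4·3 = 508
D6: 2·336 + 2·27 + 4·2 = 734
D7: 2·113 + 2·26 + 4·6 = 302
D8: 2·154 + 2·42 + 4·7 = 420
D9: 2·163 + 2·30 + 4·3 = 398
Lowest: D1 at 274.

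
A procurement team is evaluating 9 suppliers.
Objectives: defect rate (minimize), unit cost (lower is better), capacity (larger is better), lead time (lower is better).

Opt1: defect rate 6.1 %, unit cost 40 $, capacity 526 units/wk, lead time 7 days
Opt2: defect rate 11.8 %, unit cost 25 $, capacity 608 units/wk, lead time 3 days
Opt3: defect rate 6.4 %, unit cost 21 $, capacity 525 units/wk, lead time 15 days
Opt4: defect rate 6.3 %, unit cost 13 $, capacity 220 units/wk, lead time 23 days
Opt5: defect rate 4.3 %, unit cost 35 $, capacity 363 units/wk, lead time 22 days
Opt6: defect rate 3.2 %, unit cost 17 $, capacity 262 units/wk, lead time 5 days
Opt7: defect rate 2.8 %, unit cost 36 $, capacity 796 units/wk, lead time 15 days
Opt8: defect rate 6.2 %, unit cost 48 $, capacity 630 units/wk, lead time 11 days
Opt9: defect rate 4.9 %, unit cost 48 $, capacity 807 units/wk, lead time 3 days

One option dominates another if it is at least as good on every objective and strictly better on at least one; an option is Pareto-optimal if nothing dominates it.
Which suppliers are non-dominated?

Opt1: not dominated.
Opt2: not dominated.
Opt3: not dominated.
Opt4: not dominated (best unit cost).
Opt5: not dominated.
Opt6: not dominated.
Opt7: not dominated (best defect rate).
Opt8: dominated by Opt9 (defect rate 4.9≤6.2, unit cost 48≤48, capacity 807≥630, lead time 3≤11).
Opt9: not dominated (best capacity).

Opt1, Opt2, Opt3, Opt4, Opt5, Opt6, Opt7, Opt9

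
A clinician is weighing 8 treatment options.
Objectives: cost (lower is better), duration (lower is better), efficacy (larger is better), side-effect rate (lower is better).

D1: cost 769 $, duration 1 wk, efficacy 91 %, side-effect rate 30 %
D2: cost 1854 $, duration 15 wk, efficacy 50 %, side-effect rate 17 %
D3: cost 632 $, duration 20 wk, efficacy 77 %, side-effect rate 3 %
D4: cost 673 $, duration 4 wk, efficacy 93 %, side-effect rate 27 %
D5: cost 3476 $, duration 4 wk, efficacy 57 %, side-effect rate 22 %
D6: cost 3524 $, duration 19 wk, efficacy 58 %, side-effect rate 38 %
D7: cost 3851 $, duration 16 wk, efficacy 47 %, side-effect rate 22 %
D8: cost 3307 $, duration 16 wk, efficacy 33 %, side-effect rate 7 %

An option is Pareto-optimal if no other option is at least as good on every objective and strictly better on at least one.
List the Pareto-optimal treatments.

D1: not dominated (best duration).
D2: not dominated.
D3: not dominated (best cost).
D4: not dominated (best efficacy).
D5: not dominated.
D6: dominated by D1 (cost 769≤3524, duration 1≤19, efficacy 91≥58, side-effect rate 30≤38).
D7: dominated by D2 (cost 1854≤3851, duration 15≤16, efficacy 50≥47, side-effect rate 17≤22).
D8: not dominated.

D1, D2, D3, D4, D5, D8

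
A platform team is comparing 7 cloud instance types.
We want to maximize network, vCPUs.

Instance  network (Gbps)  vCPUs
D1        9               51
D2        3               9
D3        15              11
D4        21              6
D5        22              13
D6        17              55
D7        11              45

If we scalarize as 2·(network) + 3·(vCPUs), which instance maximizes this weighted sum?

D1: 2·9 + 3·51 = 171
D2: 2·3 + 3·9 = 33
D3: 2·15 + 3·11 = 63
D4: 2·21 + 3·6 = 60
D5: 2·22 + 3·13 = 83
D6: 2·17 + 3·55 = 199
D7: 2·11 + 3·45 = 157
Highest: D6 at 199.

D6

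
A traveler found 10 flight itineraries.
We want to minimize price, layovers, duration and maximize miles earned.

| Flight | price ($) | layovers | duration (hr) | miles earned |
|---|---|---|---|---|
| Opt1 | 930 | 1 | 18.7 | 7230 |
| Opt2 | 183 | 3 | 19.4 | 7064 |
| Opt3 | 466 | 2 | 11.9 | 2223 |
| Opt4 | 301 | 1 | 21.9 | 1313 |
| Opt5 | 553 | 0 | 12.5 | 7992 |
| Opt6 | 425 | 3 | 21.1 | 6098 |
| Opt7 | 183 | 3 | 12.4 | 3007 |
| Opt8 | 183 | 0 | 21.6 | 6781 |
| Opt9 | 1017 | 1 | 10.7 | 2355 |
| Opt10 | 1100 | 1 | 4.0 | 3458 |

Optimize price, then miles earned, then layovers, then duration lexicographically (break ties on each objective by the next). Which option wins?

Opt2

First minimize price: best is 183, kept {Opt2, Opt7, Opt8}.
Then maximize miles earned: best is 7064, kept {Opt2}.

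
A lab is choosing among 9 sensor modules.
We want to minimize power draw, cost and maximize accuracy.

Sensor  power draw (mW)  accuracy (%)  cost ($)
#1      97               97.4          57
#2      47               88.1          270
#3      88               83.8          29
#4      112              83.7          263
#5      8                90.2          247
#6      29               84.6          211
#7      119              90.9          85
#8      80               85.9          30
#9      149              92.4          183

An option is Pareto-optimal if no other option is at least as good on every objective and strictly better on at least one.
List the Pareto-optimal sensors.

#1: not dominated (best accuracy).
#2: dominated by #5 (power draw 8≤47, accuracy 90.2≥88.1, cost 247≤270).
#3: not dominated (best cost).
#4: dominated by #1 (power draw 97≤112, accuracy 97.4≥83.7, cost 57≤263).
#5: not dominated (best power draw).
#6: not dominated.
#7: dominated by #1 (power draw 97≤119, accuracy 97.4≥90.9, cost 57≤85).
#8: not dominated.
#9: dominated by #1 (power draw 97≤149, accuracy 97.4≥92.4, cost 57≤183).

#1, #3, #5, #6, #8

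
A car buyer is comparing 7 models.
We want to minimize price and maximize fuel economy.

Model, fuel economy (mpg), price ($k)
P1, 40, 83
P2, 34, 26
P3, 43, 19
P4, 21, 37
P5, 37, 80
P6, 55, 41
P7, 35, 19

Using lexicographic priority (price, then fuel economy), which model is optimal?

P3

First minimize price: best is 19, kept {P3, P7}.
Then maximize fuel economy: best is 43, kept {P3}.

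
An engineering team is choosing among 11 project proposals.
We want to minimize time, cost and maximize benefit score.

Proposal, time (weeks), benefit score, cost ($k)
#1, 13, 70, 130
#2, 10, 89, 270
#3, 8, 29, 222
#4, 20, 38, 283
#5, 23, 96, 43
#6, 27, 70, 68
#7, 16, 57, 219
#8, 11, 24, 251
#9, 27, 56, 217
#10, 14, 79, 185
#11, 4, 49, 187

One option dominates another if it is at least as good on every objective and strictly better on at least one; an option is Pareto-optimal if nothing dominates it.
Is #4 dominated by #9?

#9 vs #4: #9 is worse on time (27 vs 20), so it does not dominate #4.

No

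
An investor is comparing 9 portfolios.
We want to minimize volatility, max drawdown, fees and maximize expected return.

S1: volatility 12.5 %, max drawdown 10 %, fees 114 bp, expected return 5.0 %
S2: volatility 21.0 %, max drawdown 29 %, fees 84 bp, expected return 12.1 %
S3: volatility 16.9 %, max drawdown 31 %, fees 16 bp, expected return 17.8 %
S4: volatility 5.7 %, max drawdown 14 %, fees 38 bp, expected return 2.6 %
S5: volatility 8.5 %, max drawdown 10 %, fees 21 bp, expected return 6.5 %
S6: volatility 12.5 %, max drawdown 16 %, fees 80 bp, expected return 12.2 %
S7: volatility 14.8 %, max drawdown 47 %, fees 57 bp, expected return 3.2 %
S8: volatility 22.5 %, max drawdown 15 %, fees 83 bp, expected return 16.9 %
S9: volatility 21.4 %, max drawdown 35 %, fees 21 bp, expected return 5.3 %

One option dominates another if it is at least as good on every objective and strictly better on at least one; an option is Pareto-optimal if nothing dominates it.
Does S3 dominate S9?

S3 vs S9: volatility 16.9≤21.4, max drawdown 31≤35, fees 16≤21, expected return 17.8≥5.3 — S3 is at least as good on every objective with at least one strict improvement.

Yes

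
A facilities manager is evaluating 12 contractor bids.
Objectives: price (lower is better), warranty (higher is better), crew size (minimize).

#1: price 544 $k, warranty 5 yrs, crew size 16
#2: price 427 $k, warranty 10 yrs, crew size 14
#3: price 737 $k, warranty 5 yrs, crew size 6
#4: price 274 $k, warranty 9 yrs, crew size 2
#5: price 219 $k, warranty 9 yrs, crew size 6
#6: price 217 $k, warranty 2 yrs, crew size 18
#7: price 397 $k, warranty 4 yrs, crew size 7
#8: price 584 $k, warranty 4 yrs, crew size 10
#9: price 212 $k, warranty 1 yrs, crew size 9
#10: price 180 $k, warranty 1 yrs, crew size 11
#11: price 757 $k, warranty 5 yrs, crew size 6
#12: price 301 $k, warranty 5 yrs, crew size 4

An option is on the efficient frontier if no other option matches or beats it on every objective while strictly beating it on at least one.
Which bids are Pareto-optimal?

#2, #4, #5, #6, #9, #10

#1: dominated by #2 (price 427≤544, warranty 10≥5, crew size 14≤16).
#2: not dominated (best warranty).
#3: dominated by #4 (price 274≤737, warranty 9≥5, crew size 2≤6).
#4: not dominated (best crew size).
#5: not dominated.
#6: not dominated.
#7: dominated by #4 (price 274≤397, warranty 9≥4, crew size 2≤7).
#8: dominated by #4 (price 274≤584, warranty 9≥4, crew size 2≤10).
#9: not dominated.
#10: not dominated (best price).
#11: dominated by #3 (price 737≤757, warranty 5≥5, crew size 6≤6).
#12: dominated by #4 (price 274≤301, warranty 9≥5, crew size 2≤4).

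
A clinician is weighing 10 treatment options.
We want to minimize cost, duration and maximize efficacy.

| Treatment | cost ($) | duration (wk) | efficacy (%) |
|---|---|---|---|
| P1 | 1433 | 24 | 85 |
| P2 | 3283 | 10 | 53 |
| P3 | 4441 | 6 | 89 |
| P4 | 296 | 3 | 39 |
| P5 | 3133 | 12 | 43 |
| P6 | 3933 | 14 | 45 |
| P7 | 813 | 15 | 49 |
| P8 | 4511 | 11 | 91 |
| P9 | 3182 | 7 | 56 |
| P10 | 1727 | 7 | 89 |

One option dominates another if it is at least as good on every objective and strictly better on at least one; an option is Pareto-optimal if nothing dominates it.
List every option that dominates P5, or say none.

P10: cost 1727≤3133, duration 7≤12, efficacy 89≥43 — dominates P5.
Others (P1, P2, P3, P4, P6, P7, P8, P9) are each worse than P5 on at least one objective.

P10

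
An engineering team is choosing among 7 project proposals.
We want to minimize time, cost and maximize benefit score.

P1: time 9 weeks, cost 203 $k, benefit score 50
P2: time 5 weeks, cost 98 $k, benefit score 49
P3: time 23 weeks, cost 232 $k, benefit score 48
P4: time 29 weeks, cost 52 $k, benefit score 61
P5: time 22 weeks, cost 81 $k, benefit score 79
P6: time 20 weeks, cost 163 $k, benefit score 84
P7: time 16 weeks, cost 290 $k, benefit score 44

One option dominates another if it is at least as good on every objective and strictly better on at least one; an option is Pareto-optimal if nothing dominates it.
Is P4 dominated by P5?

No

P5 vs P4: P5 is worse on cost (81 vs 52), so it does not dominate P4.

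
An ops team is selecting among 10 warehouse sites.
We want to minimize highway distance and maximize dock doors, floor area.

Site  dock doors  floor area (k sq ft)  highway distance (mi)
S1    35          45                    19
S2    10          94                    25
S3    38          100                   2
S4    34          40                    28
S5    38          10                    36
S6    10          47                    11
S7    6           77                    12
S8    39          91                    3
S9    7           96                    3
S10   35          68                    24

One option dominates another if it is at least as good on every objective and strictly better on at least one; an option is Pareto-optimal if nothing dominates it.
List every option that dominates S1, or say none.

S3: dock doors 38≥35, floor area 100≥45, highway distance 2≤19 — dominates S1.
S8: dock doors 39≥35, floor area 91≥45, highway distance 3≤19 — dominates S1.
Others (S2, S4, S5, S6, S7, S9, S10) are each worse than S1 on at least one objective.

S3, S8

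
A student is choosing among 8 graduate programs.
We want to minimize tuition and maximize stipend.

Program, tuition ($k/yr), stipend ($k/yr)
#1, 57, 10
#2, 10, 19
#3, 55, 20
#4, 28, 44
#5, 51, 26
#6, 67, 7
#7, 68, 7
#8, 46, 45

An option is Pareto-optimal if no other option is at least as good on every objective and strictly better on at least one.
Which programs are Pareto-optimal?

#1: dominated by #2 (tuition 10≤57, stipend 19≥10).
#2: not dominated (best tuition).
#3: dominated by #4 (tuition 28≤55, stipend 44≥20).
#4: not dominated.
#5: dominated by #4 (tuition 28≤51, stipend 44≥26).
#6: dominated by #1 (tuition 57≤67, stipend 10≥7).
#7: dominated by #1 (tuition 57≤68, stipend 10≥7).
#8: not dominated (best stipend).

#2, #4, #8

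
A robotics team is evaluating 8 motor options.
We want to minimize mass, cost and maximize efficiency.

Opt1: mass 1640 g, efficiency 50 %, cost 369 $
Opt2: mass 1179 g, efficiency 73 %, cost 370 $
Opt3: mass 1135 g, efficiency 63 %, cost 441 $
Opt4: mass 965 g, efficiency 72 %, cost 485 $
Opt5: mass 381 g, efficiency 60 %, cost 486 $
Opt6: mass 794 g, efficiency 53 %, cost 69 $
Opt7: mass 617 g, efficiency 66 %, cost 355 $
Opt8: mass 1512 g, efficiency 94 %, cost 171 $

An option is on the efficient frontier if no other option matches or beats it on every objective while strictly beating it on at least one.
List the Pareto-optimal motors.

Opt2, Opt4, Opt5, Opt6, Opt7, Opt8

Opt1: dominated by Opt6 (mass 794≤1640, efficiency 53≥50, cost 69≤369).
Opt2: not dominated.
Opt3: dominated by Opt7 (mass 617≤1135, efficiency 66≥63, cost 355≤441).
Opt4: not dominated.
Opt5: not dominated (best mass).
Opt6: not dominated (best cost).
Opt7: not dominated.
Opt8: not dominated (best efficiency).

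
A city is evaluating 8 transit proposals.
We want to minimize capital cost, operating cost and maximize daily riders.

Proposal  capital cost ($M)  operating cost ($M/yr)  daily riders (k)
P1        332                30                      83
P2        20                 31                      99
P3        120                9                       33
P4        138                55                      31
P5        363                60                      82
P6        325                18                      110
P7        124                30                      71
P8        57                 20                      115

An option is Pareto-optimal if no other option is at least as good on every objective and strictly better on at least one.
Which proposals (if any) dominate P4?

P2, P3, P7, P8

P2: capital cost 20≤138, operating cost 31≤55, daily riders 99≥31 — dominates P4.
P3: capital cost 120≤138, operating cost 9≤55, daily riders 33≥31 — dominates P4.
P7: capital cost 124≤138, operating cost 30≤55, daily riders 71≥31 — dominates P4.
P8: capital cost 57≤138, operating cost 20≤55, daily riders 115≥31 — dominates P4.
Others (P1, P5, P6) are each worse than P4 on at least one objective.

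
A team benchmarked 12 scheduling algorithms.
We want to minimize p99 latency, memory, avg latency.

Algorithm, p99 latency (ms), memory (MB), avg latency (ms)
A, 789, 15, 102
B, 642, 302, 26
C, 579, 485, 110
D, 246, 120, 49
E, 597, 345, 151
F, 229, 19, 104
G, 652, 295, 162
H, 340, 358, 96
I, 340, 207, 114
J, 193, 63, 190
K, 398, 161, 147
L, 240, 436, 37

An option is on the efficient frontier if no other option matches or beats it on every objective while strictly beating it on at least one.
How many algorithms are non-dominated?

A: not dominated (best memory).
B: not dominated (best avg latency).
C: dominated by D (p99 latency 246≤579, memory 120≤485, avg latency 49≤110).
D: not dominated.
E: dominated by D (p99 latency 246≤597, memory 120≤345, avg latency 49≤151).
F: not dominated.
G: dominated by D (p99 latency 246≤652, memory 120≤295, avg latency 49≤162).
H: dominated by D (p99 latency 246≤340, memory 120≤358, avg latency 49≤96).
I: dominated by D (p99 latency 246≤340, memory 120≤207, avg latency 49≤114).
J: not dominated (best p99 latency).
K: dominated by D (p99 latency 246≤398, memory 120≤161, avg latency 49≤147).
L: not dominated.
Pareto-optimal: A, B, D, F, J, L → 6.

6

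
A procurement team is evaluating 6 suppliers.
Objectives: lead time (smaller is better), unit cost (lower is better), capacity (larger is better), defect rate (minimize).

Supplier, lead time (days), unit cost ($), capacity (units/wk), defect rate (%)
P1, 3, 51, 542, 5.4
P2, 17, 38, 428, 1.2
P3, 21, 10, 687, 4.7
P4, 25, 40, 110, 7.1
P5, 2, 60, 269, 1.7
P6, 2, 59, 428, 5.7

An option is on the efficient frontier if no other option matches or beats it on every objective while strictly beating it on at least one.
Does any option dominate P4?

P2 vs P4: lead time 17≤25, unit cost 38≤40, capacity 428≥110, defect rate 1.2≤7.1 — P2 is at least as good on every objective and strictly better on at least one, so P2 dominates P4.

Yes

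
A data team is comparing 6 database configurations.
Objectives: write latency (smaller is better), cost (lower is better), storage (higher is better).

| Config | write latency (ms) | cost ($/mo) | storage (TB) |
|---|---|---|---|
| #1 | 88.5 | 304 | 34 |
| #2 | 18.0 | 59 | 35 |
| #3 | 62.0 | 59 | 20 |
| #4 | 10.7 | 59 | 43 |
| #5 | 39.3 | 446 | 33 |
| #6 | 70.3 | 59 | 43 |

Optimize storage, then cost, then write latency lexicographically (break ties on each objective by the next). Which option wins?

First maximize storage: best is 43, kept {#4, #6}.
Then minimize cost: best is 59, kept {#4, #6}.
Then minimize write latency: best is 10.7, kept {#4}.

#4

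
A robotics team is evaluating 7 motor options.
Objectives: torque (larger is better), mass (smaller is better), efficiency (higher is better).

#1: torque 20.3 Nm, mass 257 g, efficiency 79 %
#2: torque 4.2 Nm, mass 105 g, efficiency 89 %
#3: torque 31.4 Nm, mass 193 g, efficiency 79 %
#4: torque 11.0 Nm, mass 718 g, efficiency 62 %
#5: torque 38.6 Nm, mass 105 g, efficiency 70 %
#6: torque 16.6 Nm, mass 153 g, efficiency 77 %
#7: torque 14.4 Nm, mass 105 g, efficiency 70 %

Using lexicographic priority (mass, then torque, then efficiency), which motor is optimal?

#5

First minimize mass: best is 105, kept {#2, #5, #7}.
Then maximize torque: best is 38.6, kept {#5}.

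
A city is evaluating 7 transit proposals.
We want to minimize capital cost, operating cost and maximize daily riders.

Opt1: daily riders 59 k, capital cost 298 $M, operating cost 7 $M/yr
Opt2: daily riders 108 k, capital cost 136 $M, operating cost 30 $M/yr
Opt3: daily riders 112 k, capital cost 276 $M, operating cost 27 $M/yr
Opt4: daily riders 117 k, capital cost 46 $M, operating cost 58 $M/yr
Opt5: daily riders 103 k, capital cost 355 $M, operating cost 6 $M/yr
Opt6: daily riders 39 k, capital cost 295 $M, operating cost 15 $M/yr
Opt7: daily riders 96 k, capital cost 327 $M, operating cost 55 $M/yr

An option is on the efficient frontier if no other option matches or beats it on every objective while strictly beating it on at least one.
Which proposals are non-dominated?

Opt1: not dominated.
Opt2: not dominated.
Opt3: not dominated.
Opt4: not dominated (best daily riders).
Opt5: not dominated (best operating cost).
Opt6: not dominated.
Opt7: dominated by Opt2 (daily riders 108≥96, capital cost 136≤327, operating cost 30≤55).

Opt1, Opt2, Opt3, Opt4, Opt5, Opt6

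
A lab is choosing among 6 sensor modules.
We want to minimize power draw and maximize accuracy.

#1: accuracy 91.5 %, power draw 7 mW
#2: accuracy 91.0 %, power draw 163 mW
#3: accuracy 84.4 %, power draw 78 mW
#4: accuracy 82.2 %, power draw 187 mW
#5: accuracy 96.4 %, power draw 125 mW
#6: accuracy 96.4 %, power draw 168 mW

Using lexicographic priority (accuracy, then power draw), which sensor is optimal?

First maximize accuracy: best is 96.4, kept {#5, #6}.
Then minimize power draw: best is 125, kept {#5}.

#5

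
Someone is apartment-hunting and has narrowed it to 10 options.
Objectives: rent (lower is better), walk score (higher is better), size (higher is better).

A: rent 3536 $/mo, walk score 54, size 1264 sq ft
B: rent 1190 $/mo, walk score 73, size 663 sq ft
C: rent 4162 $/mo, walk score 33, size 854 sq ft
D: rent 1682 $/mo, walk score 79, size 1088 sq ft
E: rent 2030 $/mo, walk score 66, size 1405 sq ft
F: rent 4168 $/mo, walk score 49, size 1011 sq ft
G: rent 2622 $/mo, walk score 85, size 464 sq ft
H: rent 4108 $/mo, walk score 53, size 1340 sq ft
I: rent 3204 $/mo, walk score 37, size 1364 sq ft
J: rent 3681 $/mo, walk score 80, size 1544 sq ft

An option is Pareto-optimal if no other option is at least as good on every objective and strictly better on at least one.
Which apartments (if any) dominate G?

A: worse on rent (3536 vs 2622).
B: worse on walk score (73 vs 85).
C: worse on rent (4162 vs 2622).
D: worse on walk score (79 vs 85).
E: worse on walk score (66 vs 85).
F: worse on rent (4168 vs 2622).
H: worse on rent (4108 vs 2622).
I: worse on rent (3204 vs 2622).
J: worse on rent (3681 vs 2622).
No option dominates G.

none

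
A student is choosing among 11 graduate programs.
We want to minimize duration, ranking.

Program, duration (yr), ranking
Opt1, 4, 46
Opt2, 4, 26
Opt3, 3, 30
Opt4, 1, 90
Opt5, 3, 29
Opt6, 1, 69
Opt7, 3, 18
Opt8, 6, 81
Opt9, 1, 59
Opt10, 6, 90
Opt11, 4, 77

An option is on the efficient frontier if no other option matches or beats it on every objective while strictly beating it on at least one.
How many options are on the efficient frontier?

Opt1: dominated by Opt2 (duration 4≤4, ranking 26≤46).
Opt2: dominated by Opt7 (duration 3≤4, ranking 18≤26).
Opt3: dominated by Opt5 (duration 3≤3, ranking 29≤30).
Opt4: dominated by Opt6 (duration 1≤1, ranking 69≤90).
Opt5: dominated by Opt7 (duration 3≤3, ranking 18≤29).
Opt6: dominated by Opt9 (duration 1≤1, ranking 59≤69).
Opt7: not dominated (best ranking).
Opt8: dominated by Opt1 (duration 4≤6, ranking 46≤81).
Opt9: not dominated.
Opt10: dominated by Opt1 (duration 4≤6, ranking 46≤90).
Opt11: dominated by Opt1 (duration 4≤4, ranking 46≤77).
Pareto-optimal: Opt7, Opt9 → 2.

2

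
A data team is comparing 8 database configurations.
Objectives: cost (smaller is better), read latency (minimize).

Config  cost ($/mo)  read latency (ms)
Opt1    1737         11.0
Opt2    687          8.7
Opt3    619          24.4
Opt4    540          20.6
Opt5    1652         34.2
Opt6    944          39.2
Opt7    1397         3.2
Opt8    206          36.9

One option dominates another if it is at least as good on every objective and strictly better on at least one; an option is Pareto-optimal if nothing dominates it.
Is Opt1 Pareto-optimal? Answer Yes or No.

No

Opt2 vs Opt1: cost 687≤1737, read latency 8.7≤11.0 — Opt2 is at least as good on every objective and strictly better on at least one, so Opt2 dominates Opt1.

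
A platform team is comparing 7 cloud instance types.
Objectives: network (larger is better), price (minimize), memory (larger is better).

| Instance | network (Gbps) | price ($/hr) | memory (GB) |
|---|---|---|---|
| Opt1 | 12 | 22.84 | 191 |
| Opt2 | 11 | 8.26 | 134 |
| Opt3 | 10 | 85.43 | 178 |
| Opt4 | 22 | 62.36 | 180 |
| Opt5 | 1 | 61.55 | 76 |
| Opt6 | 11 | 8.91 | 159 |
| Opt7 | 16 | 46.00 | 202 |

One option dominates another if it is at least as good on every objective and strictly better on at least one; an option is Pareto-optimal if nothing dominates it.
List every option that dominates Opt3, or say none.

Opt1: network 12≥10, price 22.84≤85.43, memory 191≥178 — dominates Opt3.
Opt4: network 22≥10, price 62.36≤85.43, memory 180≥178 — dominates Opt3.
Opt7: network 16≥10, price 46.00≤85.43, memory 202≥178 — dominates Opt3.
Others (Opt2, Opt5, Opt6) are each worse than Opt3 on at least one objective.

Opt1, Opt4, Opt7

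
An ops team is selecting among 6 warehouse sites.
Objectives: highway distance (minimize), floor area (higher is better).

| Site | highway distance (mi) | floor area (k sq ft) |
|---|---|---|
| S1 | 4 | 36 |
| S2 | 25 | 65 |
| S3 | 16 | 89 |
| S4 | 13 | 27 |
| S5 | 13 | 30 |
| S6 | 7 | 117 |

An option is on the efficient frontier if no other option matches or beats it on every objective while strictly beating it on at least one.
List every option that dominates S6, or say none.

none

S1: worse on floor area (36 vs 117).
S2: worse on highway distance (25 vs 7).
S3: worse on highway distance (16 vs 7).
S4: worse on highway distance (13 vs 7).
S5: worse on highway distance (13 vs 7).
No option dominates S6.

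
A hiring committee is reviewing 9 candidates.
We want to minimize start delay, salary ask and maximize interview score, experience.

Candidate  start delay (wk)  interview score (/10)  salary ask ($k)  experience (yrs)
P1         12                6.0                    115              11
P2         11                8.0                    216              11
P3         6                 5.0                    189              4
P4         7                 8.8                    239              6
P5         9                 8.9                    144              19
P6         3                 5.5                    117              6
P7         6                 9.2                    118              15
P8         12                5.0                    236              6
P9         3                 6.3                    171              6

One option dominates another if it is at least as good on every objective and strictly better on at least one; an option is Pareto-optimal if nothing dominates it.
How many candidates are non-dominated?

P1: not dominated (best salary ask).
P2: dominated by P5 (start delay 9≤11, interview score 8.9≥8.0, salary ask 144≤216, experience 19≥11).
P3: dominated by P6 (start delay 3≤6, interview score 5.5≥5.0, salary ask 117≤189, experience 6≥4).
P4: dominated by P7 (start delay 6≤7, interview score 9.2≥8.8, salary ask 118≤239, experience 15≥6).
P5: not dominated (best experience).
P6: not dominated.
P7: not dominated (best interview score).
P8: dominated by P1 (start delay 12≤12, interview score 6.0≥5.0, salary ask 115≤236, experience 11≥6).
P9: not dominated.
Pareto-optimal: P1, P5, P6, P7, P9 → 5.

5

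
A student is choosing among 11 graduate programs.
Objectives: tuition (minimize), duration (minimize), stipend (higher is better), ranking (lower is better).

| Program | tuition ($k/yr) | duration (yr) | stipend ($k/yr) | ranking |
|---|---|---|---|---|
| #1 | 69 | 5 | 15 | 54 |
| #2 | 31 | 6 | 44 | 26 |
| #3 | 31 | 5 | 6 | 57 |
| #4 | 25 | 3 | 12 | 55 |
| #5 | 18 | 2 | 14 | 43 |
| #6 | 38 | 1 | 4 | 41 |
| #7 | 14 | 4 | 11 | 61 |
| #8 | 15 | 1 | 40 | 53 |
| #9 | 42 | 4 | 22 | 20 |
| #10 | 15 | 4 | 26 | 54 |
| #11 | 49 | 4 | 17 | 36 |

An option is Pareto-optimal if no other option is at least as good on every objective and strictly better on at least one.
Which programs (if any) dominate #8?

none

#1: worse on tuition (69 vs 15).
#2: worse on tuition (31 vs 15).
#3: worse on tuition (31 vs 15).
#4: worse on tuition (25 vs 15).
#5: worse on tuition (18 vs 15).
#6: worse on tuition (38 vs 15).
#7: worse on duration (4 vs 1).
#9: worse on tuition (42 vs 15).
#10: worse on duration (4 vs 1).
#11: worse on tuition (49 vs 15).
No option dominates #8.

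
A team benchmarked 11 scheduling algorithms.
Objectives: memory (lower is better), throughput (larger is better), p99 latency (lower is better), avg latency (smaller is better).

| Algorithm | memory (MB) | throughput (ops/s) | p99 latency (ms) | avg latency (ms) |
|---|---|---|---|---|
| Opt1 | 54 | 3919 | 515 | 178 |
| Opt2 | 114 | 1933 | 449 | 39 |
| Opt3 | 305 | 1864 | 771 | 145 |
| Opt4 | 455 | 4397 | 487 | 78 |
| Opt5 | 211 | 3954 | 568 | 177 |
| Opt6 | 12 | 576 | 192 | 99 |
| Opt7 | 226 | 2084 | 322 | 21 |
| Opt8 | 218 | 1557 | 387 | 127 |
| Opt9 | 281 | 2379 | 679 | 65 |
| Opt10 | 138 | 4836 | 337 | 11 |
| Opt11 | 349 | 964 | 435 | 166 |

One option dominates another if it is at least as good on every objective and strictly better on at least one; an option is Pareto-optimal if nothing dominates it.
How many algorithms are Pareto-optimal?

Opt1: not dominated.
Opt2: not dominated.
Opt3: dominated by Opt2 (memory 114≤305, throughput 1933≥1864, p99 latency 449≤771, avg latency 39≤145).
Opt4: dominated by Opt10 (memory 138≤455, throughput 4836≥4397, p99 latency 337≤487, avg latency 11≤78).
Opt5: dominated by Opt10 (memory 138≤211, throughput 4836≥3954, p99 latency 337≤568, avg latency 11≤177).
Opt6: not dominated (best memory).
Opt7: not dominated.
Opt8: dominated by Opt10 (memory 138≤218, throughput 4836≥1557, p99 latency 337≤387, avg latency 11≤127).
Opt9: dominated by Opt10 (memory 138≤281, throughput 4836≥2379, p99 latency 337≤679, avg latency 11≤65).
Opt10: not dominated (best throughput).
Opt11: dominated by Opt7 (memory 226≤349, throughput 2084≥964, p99 latency 322≤435, avg latency 21≤166).
Pareto-optimal: Opt1, Opt2, Opt6, Opt7, Opt10 → 5.

5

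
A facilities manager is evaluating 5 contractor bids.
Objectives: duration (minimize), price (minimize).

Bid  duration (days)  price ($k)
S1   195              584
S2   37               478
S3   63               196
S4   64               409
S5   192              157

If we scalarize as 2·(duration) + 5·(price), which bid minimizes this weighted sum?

S1: 2·195 + 5·584 = 3310
S2: 2·37 + 5·478 = 2464
S3: 2·63 + 5·196 = 1106
S4: 2·64 + 5·409 = 2173
S5: 2·192 + 5·157 = 1169
Lowest: S3 at 1106.

S3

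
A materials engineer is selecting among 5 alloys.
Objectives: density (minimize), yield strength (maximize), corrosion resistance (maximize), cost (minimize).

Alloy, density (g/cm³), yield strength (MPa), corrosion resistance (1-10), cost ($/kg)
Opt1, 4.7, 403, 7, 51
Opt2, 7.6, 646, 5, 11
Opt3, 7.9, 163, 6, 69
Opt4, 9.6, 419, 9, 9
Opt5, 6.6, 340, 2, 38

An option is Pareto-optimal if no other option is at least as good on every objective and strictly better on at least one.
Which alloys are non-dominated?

Opt1: not dominated (best density).
Opt2: not dominated (best yield strength).
Opt3: dominated by Opt1 (density 4.7≤7.9, yield strength 403≥163, corrosion resistance 7≥6, cost 51≤69).
Opt4: not dominated (best corrosion resistance).
Opt5: not dominated.

Opt1, Opt2, Opt4, Opt5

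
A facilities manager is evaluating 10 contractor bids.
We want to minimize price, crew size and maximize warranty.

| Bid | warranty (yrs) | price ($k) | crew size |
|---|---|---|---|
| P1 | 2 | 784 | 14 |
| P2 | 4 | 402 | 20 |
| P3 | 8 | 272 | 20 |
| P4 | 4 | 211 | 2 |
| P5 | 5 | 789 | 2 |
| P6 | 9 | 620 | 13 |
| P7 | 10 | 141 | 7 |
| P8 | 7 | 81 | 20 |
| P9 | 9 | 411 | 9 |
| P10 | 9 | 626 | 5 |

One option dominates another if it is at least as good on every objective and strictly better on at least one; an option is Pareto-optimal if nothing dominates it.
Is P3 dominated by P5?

No

P5 vs P3: P5 is worse on warranty (5 vs 8), so it does not dominate P3.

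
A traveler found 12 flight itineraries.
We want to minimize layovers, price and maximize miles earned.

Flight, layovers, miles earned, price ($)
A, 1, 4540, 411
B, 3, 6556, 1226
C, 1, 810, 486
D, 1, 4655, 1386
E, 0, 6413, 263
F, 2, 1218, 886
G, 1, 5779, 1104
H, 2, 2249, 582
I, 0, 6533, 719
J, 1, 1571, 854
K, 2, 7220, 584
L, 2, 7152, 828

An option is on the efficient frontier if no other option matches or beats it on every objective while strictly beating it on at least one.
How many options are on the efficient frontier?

A: dominated by E (layovers 0≤1, miles earned 6413≥4540, price 263≤411).
B: dominated by K (layovers 2≤3, miles earned 7220≥6556, price 584≤1226).
C: dominated by A (layovers 1≤1, miles earned 4540≥810, price 411≤486).
D: dominated by E (layovers 0≤1, miles earned 6413≥4655, price 263≤1386).
E: not dominated (best price).
F: dominated by A (layovers 1≤2, miles earned 4540≥1218, price 411≤886).
G: dominated by E (layovers 0≤1, miles earned 6413≥5779, price 263≤1104).
H: dominated by A (layovers 1≤2, miles earned 4540≥2249, price 411≤582).
I: not dominated.
J: dominated by A (layovers 1≤1, miles earned 4540≥1571, price 411≤854).
K: not dominated (best miles earned).
L: dominated by K (layovers 2≤2, miles earned 7220≥7152, price 584≤828).
Pareto-optimal: E, I, K → 3.

3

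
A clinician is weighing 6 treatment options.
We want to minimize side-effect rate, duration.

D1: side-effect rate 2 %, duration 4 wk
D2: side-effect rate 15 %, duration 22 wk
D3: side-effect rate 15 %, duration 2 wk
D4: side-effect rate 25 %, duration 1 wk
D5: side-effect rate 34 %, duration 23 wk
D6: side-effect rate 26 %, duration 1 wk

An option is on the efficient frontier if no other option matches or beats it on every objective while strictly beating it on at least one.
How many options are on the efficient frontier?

3

D1: not dominated (best side-effect rate).
D2: dominated by D1 (side-effect rate 2≤15, duration 4≤22).
D3: not dominated.
D4: not dominated.
D5: dominated by D1 (side-effect rate 2≤34, duration 4≤23).
D6: dominated by D4 (side-effect rate 25≤26, duration 1≤1).
Pareto-optimal: D1, D3, D4 → 3.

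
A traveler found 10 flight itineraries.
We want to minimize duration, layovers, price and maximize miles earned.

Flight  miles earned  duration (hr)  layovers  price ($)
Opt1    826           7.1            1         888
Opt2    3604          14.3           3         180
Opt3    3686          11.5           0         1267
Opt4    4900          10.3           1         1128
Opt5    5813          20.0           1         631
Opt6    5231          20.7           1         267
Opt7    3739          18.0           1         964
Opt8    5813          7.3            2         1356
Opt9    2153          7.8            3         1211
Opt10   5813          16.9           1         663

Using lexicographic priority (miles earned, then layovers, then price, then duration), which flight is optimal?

Opt5

First maximize miles earned: best is 5813, kept {Opt5, Opt8, Opt10}.
Then minimize layovers: best is 1, kept {Opt5, Opt10}.
Then minimize price: best is 631, kept {Opt5}.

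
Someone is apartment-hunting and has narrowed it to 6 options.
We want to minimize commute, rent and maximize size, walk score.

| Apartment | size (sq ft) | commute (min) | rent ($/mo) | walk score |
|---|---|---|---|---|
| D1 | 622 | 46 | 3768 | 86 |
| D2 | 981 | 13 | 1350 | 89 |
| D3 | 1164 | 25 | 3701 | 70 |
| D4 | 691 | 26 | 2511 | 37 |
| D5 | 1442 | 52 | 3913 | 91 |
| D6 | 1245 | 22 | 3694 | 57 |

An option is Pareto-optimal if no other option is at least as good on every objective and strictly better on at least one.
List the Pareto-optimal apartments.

D2, D3, D5, D6

D1: dominated by D2 (size 981≥622, commute 13≤46, rent 1350≤3768, walk score 89≥86).
D2: not dominated (best commute).
D3: not dominated.
D4: dominated by D2 (size 981≥691, commute 13≤26, rent 1350≤2511, walk score 89≥37).
D5: not dominated (best size).
D6: not dominated.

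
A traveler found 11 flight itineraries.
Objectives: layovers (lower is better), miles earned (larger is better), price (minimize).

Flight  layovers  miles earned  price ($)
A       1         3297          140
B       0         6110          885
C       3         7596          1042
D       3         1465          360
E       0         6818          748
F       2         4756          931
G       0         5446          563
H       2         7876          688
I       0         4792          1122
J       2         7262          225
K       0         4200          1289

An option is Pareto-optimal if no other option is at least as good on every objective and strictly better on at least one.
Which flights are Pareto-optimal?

A: not dominated (best price).
B: dominated by E (layovers 0≤0, miles earned 6818≥6110, price 748≤885).
C: dominated by H (layovers 2≤3, miles earned 7876≥7596, price 688≤1042).
D: dominated by A (layovers 1≤3, miles earned 3297≥1465, price 140≤360).
E: not dominated.
F: dominated by B (layovers 0≤2, miles earned 6110≥4756, price 885≤931).
G: not dominated.
H: not dominated (best miles earned).
I: dominated by B (layovers 0≤0, miles earned 6110≥4792, price 885≤1122).
J: not dominated.
K: dominated by B (layovers 0≤0, miles earned 6110≥4200, price 885≤1289).

A, E, G, H, J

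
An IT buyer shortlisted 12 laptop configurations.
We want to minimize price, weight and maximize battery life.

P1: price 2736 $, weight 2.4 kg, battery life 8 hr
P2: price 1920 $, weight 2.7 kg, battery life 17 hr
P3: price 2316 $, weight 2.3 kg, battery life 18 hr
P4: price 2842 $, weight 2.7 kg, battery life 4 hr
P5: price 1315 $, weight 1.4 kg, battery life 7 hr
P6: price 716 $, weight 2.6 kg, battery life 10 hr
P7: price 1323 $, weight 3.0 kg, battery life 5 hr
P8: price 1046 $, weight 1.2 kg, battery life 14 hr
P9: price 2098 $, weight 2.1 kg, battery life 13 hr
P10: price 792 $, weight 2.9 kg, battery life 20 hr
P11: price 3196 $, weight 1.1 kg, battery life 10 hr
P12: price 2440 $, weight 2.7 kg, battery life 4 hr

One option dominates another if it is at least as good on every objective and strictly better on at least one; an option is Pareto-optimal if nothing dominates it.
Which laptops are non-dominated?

P2, P3, P6, P8, P10, P11

P1: dominated by P3 (price 2316≤2736, weight 2.3≤2.4, battery life 18≥8).
P2: not dominated.
P3: not dominated.
P4: dominated by P1 (price 2736≤2842, weight 2.4≤2.7, battery life 8≥4).
P5: dominated by P8 (price 1046≤1315, weight 1.2≤1.4, battery life 14≥7).
P6: not dominated (best price).
P7: dominated by P5 (price 1315≤1323, weight 1.4≤3.0, battery life 7≥5).
P8: not dominated.
P9: dominated by P8 (price 1046≤2098, weight 1.2≤2.1, battery life 14≥13).
P10: not dominated (best battery life).
P11: not dominated (best weight).
P12: dominated by P2 (price 1920≤2440, weight 2.7≤2.7, battery life 17≥4).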